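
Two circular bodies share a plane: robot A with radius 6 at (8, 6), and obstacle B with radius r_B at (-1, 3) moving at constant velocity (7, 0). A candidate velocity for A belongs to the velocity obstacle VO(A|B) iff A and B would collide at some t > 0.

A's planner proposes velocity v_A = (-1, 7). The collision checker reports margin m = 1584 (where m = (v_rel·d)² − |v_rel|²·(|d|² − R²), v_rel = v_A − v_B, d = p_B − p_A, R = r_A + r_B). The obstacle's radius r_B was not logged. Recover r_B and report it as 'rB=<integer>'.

m = 1584
d = (-9, -3);  v_rel = (-8, 7),  |v_rel|² = 113
v_rel×d = (-8)·(-3) − (7)·(-9) = 87
since m = R²·113 − 87²:  R² = (7569 + 1584) / 113 = 81
R = √81 = 9  ⇒  r_B = 9 − 6 = 3

rB=3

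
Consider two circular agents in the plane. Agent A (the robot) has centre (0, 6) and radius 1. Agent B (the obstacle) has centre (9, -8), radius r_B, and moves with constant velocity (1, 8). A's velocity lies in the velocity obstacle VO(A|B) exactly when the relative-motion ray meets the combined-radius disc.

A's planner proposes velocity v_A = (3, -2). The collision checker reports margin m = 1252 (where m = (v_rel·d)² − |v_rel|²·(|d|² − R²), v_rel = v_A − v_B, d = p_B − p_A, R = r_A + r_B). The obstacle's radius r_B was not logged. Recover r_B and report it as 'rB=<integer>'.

m = 1252
d = (9, -14);  v_rel = (2, -10),  |v_rel|² = 104
v_rel×d = (2)·(-14) − (-10)·(9) = 62
since m = R²·104 − 62²:  R² = (3844 + 1252) / 104 = 49
R = √49 = 7  ⇒  r_B = 7 − 1 = 6

rB=6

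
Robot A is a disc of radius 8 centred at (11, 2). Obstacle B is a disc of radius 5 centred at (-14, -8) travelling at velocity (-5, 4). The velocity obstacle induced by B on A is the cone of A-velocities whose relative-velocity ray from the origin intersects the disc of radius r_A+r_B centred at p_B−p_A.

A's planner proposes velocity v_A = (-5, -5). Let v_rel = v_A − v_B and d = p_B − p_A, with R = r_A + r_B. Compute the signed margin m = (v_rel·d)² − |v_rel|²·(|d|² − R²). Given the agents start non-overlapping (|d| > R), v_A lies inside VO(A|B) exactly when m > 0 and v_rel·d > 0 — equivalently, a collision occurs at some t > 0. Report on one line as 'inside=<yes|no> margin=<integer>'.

d = (-25, -10),  |d|² = 725;  R = 8+5 = 13,  c = 725−13² = 556
v_rel = (0, -9),  |v_rel|² = 81;  v_rel·d = (0)·(-25) + (-9)·(-10) = 90
81·t² − 180·t + 556 = 0  ⇒  m = 90² − 81·556 = -36936
m = -36936 < 0,  v_rel·d = 90 > 0  ⇒  outside

inside=no margin=-36936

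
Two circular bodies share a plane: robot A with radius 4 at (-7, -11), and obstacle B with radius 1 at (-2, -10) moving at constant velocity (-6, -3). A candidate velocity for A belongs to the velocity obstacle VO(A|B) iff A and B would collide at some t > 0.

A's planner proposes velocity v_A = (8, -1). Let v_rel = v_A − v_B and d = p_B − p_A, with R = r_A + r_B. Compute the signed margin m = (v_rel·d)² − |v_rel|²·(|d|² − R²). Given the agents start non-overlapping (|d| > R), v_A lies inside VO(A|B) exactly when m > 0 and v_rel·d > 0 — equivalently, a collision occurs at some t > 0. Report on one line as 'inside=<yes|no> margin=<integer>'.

d = (5, 1),  |d|² = 26;  R = 4+1 = 5,  c = 26−5² = 1
v_rel = (14, 2),  |v_rel|² = 200;  v_rel·d = (14)·(5) + (2)·(1) = 72
200·t² − 144·t + 1 = 0  ⇒  m = 72² − 200·1 = 4984
m = 4984 > 0,  v_rel·d = 72 > 0  ⇒  inside

inside=yes margin=4984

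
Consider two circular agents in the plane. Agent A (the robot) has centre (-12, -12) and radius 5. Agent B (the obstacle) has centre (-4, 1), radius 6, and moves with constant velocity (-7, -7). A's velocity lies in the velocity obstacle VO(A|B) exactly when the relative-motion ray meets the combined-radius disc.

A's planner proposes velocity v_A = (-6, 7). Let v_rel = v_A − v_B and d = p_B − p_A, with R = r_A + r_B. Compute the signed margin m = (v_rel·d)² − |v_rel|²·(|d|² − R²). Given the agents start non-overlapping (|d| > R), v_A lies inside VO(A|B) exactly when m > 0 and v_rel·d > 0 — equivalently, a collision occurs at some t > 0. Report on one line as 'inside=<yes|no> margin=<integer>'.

d = (8, 13),  |d|² = 233;  R = 5+6 = 11,  c = 233−11² = 112
v_rel = (1, 14),  |v_rel|² = 197;  v_rel·d = (1)·(8) + (14)·(13) = 190
197·t² − 380·t + 112 = 0  ⇒  m = 190² − 197·112 = 14036
m = 14036 > 0,  v_rel·d = 190 > 0  ⇒  inside

inside=yes margin=14036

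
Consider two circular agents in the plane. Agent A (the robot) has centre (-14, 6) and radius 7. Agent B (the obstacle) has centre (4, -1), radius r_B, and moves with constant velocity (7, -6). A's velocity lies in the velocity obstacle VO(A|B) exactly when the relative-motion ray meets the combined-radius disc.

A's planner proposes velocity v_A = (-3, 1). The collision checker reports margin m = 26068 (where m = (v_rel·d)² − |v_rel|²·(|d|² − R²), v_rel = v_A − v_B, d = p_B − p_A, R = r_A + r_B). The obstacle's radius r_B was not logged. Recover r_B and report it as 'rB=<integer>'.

m = 26068
d = (18, -7);  v_rel = (-10, 7),  |v_rel|² = 149
v_rel×d = (-10)·(-7) − (7)·(18) = -56
since m = R²·149 − (-56)²:  R² = (3136 + 26068) / 149 = 196
R = √196 = 14  ⇒  r_B = 14 − 7 = 7

rB=7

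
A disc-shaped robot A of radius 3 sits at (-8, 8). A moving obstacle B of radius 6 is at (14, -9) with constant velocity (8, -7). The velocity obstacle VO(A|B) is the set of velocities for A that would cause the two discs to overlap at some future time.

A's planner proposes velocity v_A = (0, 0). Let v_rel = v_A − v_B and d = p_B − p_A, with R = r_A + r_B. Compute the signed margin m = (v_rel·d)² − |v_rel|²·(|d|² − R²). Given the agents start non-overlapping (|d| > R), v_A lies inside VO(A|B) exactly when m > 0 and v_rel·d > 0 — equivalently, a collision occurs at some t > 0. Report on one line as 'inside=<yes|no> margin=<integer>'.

d = (22, -17),  |d|² = 773;  R = 3+6 = 9,  c = 773−9² = 692
v_rel = (-8, 7),  |v_rel|² = 113;  v_rel·d = (-8)·(22) + (7)·(-17) = -295
113·t² + 590·t + 692 = 0  ⇒  m = (-295)² − 113·692 = 8829
m = 8829 > 0,  v_rel·d = -295 < 0  ⇒  outside

inside=no margin=8829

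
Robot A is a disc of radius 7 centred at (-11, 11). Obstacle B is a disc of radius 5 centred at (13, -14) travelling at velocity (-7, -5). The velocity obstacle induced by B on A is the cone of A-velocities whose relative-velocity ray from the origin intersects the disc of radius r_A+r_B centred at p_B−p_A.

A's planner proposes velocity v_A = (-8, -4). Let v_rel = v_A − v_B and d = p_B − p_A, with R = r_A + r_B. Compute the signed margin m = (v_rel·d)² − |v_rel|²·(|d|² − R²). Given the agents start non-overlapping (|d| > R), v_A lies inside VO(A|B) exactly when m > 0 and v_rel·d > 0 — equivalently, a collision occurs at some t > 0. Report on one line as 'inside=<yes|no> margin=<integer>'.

d = (24, -25),  |d|² = 1201;  R = 7+5 = 12,  c = 1201−12² = 1057
v_rel = (-1, 1),  |v_rel|² = 2;  v_rel·d = (-1)·(24) + (1)·(-25) = -49
2·t² + 98·t + 1057 = 0  ⇒  m = (-49)² − 2·1057 = 287
m = 287 > 0,  v_rel·d = -49 < 0  ⇒  outside

inside=no margin=287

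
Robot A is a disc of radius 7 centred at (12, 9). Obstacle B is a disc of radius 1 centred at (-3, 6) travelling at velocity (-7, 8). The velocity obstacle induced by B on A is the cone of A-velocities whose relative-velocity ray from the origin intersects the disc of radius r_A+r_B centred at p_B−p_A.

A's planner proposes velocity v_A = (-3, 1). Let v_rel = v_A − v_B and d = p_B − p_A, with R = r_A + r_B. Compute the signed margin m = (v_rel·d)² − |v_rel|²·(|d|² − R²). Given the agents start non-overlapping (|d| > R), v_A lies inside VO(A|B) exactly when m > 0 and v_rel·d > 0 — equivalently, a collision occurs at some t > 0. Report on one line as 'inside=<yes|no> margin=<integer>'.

d = (-15, -3),  |d|² = 234;  R = 7+1 = 8,  c = 234−8² = 170
v_rel = (4, -7),  |v_rel|² = 65;  v_rel·d = (4)·(-15) + (-7)·(-3) = -39
65·t² + 78·t + 170 = 0  ⇒  m = (-39)² − 65·170 = -9529
m = -9529 < 0,  v_rel·d = -39 < 0  ⇒  outside

inside=no margin=-9529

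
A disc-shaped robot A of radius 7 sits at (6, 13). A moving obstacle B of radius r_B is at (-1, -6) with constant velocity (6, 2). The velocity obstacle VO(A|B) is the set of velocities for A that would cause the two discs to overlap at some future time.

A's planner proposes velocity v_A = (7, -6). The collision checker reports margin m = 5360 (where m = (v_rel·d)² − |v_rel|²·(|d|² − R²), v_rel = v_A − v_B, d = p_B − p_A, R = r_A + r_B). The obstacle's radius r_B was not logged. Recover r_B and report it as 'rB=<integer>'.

m = 5360
d = (-7, -19);  v_rel = (1, -8),  |v_rel|² = 65
v_rel×d = (1)·(-19) − (-8)·(-7) = -75
since m = R²·65 − (-75)²:  R² = (5625 + 5360) / 65 = 169
R = √169 = 13  ⇒  r_B = 13 − 7 = 6

rB=6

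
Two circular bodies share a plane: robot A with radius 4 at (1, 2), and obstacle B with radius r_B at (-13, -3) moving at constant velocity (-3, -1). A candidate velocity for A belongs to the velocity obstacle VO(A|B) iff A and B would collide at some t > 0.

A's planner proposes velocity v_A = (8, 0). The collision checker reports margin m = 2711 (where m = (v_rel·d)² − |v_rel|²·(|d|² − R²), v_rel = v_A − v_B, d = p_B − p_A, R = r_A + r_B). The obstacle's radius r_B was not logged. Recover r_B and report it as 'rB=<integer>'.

m = 2711
d = (-14, -5);  v_rel = (11, 1),  |v_rel|² = 122
v_rel×d = (11)·(-5) − (1)·(-14) = -41
since m = R²·122 − (-41)²:  R² = (1681 + 2711) / 122 = 36
R = √36 = 6  ⇒  r_B = 6 − 4 = 2

rB=2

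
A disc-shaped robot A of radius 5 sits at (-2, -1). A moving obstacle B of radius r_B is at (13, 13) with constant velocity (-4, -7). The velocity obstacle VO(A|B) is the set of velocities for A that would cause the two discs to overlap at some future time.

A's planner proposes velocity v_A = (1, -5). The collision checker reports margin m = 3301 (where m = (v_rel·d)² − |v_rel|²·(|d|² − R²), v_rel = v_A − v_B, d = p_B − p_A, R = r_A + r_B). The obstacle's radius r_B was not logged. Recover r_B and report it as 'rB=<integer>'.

m = 3301
d = (15, 14);  v_rel = (5, 2),  |v_rel|² = 29
v_rel×d = (5)·(14) − (2)·(15) = 40
since m = R²·29 − 40²:  R² = (1600 + 3301) / 29 = 169
R = √169 = 13  ⇒  r_B = 13 − 5 = 8

rB=8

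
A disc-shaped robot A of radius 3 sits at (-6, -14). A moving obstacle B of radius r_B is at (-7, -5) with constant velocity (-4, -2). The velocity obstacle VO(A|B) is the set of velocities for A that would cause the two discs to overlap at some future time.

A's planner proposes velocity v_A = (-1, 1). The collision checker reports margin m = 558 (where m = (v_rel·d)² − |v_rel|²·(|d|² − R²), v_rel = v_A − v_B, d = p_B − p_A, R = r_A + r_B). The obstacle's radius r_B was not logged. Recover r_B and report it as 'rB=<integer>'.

m = 558
d = (-1, 9);  v_rel = (3, 3),  |v_rel|² = 18
v_rel×d = (3)·(9) − (3)·(-1) = 30
since m = R²·18 − 30²:  R² = (900 + 558) / 18 = 81
R = √81 = 9  ⇒  r_B = 9 − 3 = 6

rB=6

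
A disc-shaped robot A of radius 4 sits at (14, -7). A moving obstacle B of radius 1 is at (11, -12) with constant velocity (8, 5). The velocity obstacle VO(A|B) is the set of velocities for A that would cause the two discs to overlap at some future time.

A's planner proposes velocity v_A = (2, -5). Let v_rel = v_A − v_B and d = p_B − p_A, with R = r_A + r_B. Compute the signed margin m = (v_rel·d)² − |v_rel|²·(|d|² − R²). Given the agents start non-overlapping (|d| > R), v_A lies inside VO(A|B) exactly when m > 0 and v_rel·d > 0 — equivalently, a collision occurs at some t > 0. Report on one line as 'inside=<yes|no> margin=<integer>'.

d = (-3, -5),  |d|² = 34;  R = 4+1 = 5,  c = 34−5² = 9
v_rel = (-6, -10),  |v_rel|² = 136;  v_rel·d = (-6)·(-3) + (-10)·(-5) = 68
136·t² − 136·t + 9 = 0  ⇒  m = 68² − 136·9 = 3400
m = 3400 > 0,  v_rel·d = 68 > 0  ⇒  inside

inside=yes margin=3400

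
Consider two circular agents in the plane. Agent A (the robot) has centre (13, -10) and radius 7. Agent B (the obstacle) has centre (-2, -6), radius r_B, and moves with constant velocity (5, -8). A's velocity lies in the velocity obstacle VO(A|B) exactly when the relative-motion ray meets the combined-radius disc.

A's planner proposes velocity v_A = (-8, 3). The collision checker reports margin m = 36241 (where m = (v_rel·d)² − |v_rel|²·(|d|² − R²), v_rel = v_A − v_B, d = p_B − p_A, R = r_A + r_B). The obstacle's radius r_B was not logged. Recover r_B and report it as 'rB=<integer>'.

m = 36241
d = (-15, 4);  v_rel = (-13, 11),  |v_rel|² = 290
v_rel×d = (-13)·(4) − (11)·(-15) = 113
since m = R²·290 − 113²:  R² = (12769 + 36241) / 290 = 169
R = √169 = 13  ⇒  r_B = 13 − 7 = 6

rB=6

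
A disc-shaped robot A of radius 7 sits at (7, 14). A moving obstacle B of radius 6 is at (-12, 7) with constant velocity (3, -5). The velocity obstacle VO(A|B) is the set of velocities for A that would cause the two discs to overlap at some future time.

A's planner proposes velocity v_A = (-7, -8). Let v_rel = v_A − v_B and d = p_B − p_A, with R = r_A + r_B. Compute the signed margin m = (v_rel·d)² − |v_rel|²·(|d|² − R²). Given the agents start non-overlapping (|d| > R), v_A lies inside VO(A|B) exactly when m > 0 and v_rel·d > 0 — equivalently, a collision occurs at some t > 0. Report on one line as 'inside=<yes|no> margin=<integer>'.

d = (-19, -7),  |d|² = 410;  R = 7+6 = 13,  c = 410−13² = 241
v_rel = (-10, -3),  |v_rel|² = 109;  v_rel·d = (-10)·(-19) + (-3)·(-7) = 211
109·t² − 422·t + 241 = 0  ⇒  m = 211² − 109·241 = 18252
m = 18252 > 0,  v_rel·d = 211 > 0  ⇒  inside

inside=yes margin=18252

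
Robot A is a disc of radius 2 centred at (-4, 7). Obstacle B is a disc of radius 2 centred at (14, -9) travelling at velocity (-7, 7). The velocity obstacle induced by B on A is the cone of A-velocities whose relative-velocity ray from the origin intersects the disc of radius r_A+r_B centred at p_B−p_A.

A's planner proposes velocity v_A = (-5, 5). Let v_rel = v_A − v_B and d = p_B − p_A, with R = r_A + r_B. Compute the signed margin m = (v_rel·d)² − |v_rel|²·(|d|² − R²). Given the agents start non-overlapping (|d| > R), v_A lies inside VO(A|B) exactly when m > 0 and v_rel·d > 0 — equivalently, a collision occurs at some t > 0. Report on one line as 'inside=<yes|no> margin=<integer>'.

d = (18, -16),  |d|² = 580;  R = 2+2 = 4,  c = 580−4² = 564
v_rel = (2, -2),  |v_rel|² = 8;  v_rel·d = (2)·(18) + (-2)·(-16) = 68
8·t² − 136·t + 564 = 0  ⇒  m = 68² − 8·564 = 112
m = 112 > 0,  v_rel·d = 68 > 0  ⇒  inside

inside=yes margin=112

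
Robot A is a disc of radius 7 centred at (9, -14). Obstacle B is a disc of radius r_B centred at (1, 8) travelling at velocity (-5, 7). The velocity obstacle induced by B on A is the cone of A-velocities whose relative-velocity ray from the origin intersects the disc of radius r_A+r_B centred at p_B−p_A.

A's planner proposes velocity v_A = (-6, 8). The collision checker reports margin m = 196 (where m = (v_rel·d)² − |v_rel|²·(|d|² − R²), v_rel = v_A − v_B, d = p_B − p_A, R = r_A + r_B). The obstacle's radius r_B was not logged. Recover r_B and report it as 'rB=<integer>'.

m = 196
d = (-8, 22);  v_rel = (-1, 1),  |v_rel|² = 2
v_rel×d = (-1)·(22) − (1)·(-8) = -14
since m = R²·2 − (-14)²:  R² = (196 + 196) / 2 = 196
R = √196 = 14  ⇒  r_B = 14 − 7 = 7

rB=7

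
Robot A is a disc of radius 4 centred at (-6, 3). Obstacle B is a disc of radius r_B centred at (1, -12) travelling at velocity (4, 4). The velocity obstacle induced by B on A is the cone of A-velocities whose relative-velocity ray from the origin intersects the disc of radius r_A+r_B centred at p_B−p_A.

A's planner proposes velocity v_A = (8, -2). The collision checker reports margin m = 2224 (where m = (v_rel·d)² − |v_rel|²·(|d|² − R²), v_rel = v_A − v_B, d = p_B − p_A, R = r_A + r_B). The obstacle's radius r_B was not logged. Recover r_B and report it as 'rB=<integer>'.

m = 2224
d = (7, -15);  v_rel = (4, -6),  |v_rel|² = 52
v_rel×d = (4)·(-15) − (-6)·(7) = -18
since m = R²·52 − (-18)²:  R² = (324 + 2224) / 52 = 49
R = √49 = 7  ⇒  r_B = 7 − 4 = 3

rB=3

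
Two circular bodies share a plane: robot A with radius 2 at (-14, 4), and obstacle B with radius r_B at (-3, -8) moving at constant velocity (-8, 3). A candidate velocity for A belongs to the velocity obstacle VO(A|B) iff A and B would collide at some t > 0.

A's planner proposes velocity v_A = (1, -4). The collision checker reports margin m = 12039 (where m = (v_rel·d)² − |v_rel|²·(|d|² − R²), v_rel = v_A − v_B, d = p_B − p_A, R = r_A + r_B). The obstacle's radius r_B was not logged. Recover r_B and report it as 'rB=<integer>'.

m = 12039
d = (11, -12);  v_rel = (9, -7),  |v_rel|² = 130
v_rel×d = (9)·(-12) − (-7)·(11) = -31
since m = R²·130 − (-31)²:  R² = (961 + 12039) / 130 = 100
R = √100 = 10  ⇒  r_B = 10 − 2 = 8

rB=8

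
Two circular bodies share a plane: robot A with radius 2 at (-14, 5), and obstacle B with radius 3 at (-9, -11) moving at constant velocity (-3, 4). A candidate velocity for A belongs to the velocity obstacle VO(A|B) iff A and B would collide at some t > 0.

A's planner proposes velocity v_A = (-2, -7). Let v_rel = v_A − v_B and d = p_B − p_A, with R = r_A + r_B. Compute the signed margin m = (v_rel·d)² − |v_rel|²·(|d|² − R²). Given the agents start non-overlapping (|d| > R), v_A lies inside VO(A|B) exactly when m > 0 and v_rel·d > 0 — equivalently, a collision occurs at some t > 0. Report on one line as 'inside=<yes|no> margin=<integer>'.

d = (5, -16),  |d|² = 281;  R = 2+3 = 5,  c = 281−5² = 256
v_rel = (1, -11),  |v_rel|² = 122;  v_rel·d = (1)·(5) + (-11)·(-16) = 181
122·t² − 362·t + 256 = 0  ⇒  m = 181² − 122·256 = 1529
m = 1529 > 0,  v_rel·d = 181 > 0  ⇒  inside

inside=yes margin=1529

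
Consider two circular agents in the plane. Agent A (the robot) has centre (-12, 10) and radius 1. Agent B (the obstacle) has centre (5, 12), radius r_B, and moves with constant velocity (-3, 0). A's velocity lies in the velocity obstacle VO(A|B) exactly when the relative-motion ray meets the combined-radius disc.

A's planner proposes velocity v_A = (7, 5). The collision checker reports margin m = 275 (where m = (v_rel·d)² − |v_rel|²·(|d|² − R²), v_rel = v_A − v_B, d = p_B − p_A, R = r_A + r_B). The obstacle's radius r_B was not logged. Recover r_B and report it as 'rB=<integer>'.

m = 275
d = (17, 2);  v_rel = (10, 5),  |v_rel|² = 125
v_rel×d = (10)·(2) − (5)·(17) = -65
since m = R²·125 − (-65)²:  R² = (4225 + 275) / 125 = 36
R = √36 = 6  ⇒  r_B = 6 − 1 = 5

rB=5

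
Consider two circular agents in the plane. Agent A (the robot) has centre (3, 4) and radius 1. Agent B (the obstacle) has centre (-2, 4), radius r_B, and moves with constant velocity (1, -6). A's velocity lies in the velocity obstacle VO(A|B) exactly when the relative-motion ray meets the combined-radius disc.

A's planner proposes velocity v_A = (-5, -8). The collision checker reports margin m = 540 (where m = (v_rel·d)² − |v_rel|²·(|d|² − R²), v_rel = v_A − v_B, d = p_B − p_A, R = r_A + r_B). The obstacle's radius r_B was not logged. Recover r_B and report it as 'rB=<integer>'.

m = 540
d = (-5, 0);  v_rel = (-6, -2),  |v_rel|² = 40
v_rel×d = (-6)·(0) − (-2)·(-5) = -10
since m = R²·40 − (-10)²:  R² = (100 + 540) / 40 = 16
R = √16 = 4  ⇒  r_B = 4 − 1 = 3

rB=3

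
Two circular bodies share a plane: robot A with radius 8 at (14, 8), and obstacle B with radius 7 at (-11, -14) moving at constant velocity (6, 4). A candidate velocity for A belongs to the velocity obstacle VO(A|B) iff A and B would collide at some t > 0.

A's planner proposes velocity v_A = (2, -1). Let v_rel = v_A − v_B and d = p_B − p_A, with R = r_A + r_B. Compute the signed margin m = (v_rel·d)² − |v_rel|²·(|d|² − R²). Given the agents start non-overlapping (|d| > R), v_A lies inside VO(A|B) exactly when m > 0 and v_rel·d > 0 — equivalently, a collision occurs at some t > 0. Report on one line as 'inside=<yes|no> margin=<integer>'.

d = (-25, -22),  |d|² = 1109;  R = 8+7 = 15,  c = 1109−15² = 884
v_rel = (-4, -5),  |v_rel|² = 41;  v_rel·d = (-4)·(-25) + (-5)·(-22) = 210
41·t² − 420·t + 884 = 0  ⇒  m = 210² − 41·884 = 7856
m = 7856 > 0,  v_rel·d = 210 > 0  ⇒  inside

inside=yes margin=7856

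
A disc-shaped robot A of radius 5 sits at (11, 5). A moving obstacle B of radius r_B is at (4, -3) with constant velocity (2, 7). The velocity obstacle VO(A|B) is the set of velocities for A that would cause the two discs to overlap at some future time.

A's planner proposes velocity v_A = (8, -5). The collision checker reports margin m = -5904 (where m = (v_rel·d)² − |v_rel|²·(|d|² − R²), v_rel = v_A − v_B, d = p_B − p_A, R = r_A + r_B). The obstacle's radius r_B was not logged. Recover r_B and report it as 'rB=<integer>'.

m = -5904
d = (-7, -8);  v_rel = (6, -12),  |v_rel|² = 180
v_rel×d = (6)·(-8) − (-12)·(-7) = -132
since m = R²·180 − (-132)²:  R² = (17424 + -5904) / 180 = 64
R = √64 = 8  ⇒  r_B = 8 − 5 = 3

rB=3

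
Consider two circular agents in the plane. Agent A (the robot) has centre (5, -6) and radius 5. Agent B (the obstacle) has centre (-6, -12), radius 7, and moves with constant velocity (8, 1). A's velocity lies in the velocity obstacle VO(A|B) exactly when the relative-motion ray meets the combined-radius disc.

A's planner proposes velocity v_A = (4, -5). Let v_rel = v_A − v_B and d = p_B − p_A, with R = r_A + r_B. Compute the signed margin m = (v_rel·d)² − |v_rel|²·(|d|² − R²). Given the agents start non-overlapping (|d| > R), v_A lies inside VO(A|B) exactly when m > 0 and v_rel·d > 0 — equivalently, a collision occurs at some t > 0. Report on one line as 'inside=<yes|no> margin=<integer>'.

d = (-11, -6),  |d|² = 157;  R = 5+7 = 12,  c = 157−12² = 13
v_rel = (-4, -6),  |v_rel|² = 52;  v_rel·d = (-4)·(-11) + (-6)·(-6) = 80
52·t² − 160·t + 13 = 0  ⇒  m = 80² − 52·13 = 5724
m = 5724 > 0,  v_rel·d = 80 > 0  ⇒  inside

inside=yes margin=5724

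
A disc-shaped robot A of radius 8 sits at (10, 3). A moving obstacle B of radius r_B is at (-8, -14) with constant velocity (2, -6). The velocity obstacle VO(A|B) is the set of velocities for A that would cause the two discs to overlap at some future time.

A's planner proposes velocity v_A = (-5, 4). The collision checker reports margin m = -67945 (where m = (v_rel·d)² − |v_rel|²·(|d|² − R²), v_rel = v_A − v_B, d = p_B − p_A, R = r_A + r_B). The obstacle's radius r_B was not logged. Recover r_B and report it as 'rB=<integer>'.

m = -67945
d = (-18, -17);  v_rel = (-7, 10),  |v_rel|² = 149
v_rel×d = (-7)·(-17) − (10)·(-18) = 299
since m = R²·149 − 299²:  R² = (89401 + -67945) / 149 = 144
R = √144 = 12  ⇒  r_B = 12 − 8 = 4

rB=4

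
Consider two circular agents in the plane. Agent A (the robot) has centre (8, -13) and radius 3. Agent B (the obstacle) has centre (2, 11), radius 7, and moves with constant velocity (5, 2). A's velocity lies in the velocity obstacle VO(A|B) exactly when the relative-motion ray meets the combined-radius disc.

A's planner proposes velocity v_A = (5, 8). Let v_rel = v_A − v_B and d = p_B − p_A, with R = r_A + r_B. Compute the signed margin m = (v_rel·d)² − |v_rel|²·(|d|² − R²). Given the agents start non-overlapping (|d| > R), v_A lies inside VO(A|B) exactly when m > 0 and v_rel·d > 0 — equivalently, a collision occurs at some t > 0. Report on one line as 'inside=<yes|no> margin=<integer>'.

d = (-6, 24),  |d|² = 612;  R = 3+7 = 10,  c = 612−10² = 512
v_rel = (0, 6),  |v_rel|² = 36;  v_rel·d = (0)·(-6) + (6)·(24) = 144
36·t² − 288·t + 512 = 0  ⇒  m = 144² − 36·512 = 2304
m = 2304 > 0,  v_rel·d = 144 > 0  ⇒  inside

inside=yes margin=2304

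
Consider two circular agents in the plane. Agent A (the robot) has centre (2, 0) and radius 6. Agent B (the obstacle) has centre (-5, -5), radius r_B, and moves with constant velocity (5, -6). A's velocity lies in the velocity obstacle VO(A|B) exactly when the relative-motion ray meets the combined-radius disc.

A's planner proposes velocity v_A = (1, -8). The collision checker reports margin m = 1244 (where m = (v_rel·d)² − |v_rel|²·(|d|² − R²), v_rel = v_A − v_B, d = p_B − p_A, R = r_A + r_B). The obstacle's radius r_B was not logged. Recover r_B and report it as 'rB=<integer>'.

m = 1244
d = (-7, -5);  v_rel = (-4, -2),  |v_rel|² = 20
v_rel×d = (-4)·(-5) − (-2)·(-7) = 6
since m = R²·20 − 6²:  R² = (36 + 1244) / 20 = 64
R = √64 = 8  ⇒  r_B = 8 − 6 = 2

rB=2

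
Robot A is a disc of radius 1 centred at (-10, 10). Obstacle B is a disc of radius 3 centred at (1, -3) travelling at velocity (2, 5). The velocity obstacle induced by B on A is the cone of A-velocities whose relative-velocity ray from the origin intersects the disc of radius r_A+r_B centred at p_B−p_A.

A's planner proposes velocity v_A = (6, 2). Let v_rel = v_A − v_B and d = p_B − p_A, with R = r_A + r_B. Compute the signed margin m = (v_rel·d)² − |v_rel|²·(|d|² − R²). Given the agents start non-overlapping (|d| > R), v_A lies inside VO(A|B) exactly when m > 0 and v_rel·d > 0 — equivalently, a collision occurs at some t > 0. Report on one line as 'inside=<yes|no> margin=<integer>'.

d = (11, -13),  |d|² = 290;  R = 1+3 = 4,  c = 290−4² = 274
v_rel = (4, -3),  |v_rel|² = 25;  v_rel·d = (4)·(11) + (-3)·(-13) = 83
25·t² − 166·t + 274 = 0  ⇒  m = 83² − 25·274 = 39
m = 39 > 0,  v_rel·d = 83 > 0  ⇒  inside

inside=yes margin=39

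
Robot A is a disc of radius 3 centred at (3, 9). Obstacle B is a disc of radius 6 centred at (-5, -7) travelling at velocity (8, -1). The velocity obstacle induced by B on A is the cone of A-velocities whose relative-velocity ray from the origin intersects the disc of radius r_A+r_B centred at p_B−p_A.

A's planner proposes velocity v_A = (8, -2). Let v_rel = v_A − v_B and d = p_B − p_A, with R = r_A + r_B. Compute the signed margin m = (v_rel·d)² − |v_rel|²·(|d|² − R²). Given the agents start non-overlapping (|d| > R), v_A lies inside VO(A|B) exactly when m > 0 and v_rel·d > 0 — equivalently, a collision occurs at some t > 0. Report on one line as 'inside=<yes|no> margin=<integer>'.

d = (-8, -16),  |d|² = 320;  R = 3+6 = 9,  c = 320−9² = 239
v_rel = (0, -1),  |v_rel|² = 1;  v_rel·d = (0)·(-8) + (-1)·(-16) = 16
1·t² − 32·t + 239 = 0  ⇒  m = 16² − 1·239 = 17
m = 17 > 0,  v_rel·d = 16 > 0  ⇒  inside

inside=yes margin=17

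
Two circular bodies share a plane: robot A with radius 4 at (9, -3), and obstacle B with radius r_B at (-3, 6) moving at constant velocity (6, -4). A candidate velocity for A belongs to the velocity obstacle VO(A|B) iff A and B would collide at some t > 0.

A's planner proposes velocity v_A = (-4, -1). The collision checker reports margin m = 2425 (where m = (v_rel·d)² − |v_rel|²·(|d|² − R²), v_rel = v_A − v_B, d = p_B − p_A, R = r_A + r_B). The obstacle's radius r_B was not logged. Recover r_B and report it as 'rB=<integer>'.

m = 2425
d = (-12, 9);  v_rel = (-10, 3),  |v_rel|² = 109
v_rel×d = (-10)·(9) − (3)·(-12) = -54
since m = R²·109 − (-54)²:  R² = (2916 + 2425) / 109 = 49
R = √49 = 7  ⇒  r_B = 7 − 4 = 3

rB=3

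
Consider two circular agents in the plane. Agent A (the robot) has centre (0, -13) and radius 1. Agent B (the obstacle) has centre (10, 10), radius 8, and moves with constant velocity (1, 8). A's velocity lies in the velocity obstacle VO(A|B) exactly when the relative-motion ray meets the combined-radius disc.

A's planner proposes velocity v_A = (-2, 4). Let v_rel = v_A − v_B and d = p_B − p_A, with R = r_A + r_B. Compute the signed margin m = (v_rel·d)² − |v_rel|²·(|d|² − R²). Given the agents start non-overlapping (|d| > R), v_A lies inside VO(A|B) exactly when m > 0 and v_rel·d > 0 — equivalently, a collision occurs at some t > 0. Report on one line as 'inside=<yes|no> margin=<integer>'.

d = (10, 23),  |d|² = 629;  R = 1+8 = 9,  c = 629−9² = 548
v_rel = (-3, -4),  |v_rel|² = 25;  v_rel·d = (-3)·(10) + (-4)·(23) = -122
25·t² + 244·t + 548 = 0  ⇒  m = (-122)² − 25·548 = 1184
m = 1184 > 0,  v_rel·d = -122 < 0  ⇒  outside

inside=no margin=1184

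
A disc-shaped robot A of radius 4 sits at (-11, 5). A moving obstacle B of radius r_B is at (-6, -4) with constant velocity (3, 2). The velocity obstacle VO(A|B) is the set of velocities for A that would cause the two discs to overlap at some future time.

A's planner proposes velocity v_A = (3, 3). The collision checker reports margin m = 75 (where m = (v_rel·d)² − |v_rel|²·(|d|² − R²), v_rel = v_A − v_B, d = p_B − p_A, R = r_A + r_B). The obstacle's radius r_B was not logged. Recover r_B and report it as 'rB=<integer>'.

m = 75
d = (5, -9);  v_rel = (0, 1),  |v_rel|² = 1
v_rel×d = (0)·(-9) − (1)·(5) = -5
since m = R²·1 − (-5)²:  R² = (25 + 75) / 1 = 100
R = √100 = 10  ⇒  r_B = 10 − 4 = 6

rB=6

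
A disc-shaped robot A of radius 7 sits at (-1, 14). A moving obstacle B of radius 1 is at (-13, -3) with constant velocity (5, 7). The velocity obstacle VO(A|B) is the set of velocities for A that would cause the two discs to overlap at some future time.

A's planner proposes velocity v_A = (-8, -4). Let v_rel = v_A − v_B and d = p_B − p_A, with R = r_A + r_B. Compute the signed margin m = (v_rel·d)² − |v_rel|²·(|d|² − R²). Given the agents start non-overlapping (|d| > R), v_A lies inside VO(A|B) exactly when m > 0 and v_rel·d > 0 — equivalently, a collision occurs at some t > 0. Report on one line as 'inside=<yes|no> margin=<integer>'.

d = (-12, -17),  |d|² = 433;  R = 7+1 = 8,  c = 433−8² = 369
v_rel = (-13, -11),  |v_rel|² = 290;  v_rel·d = (-13)·(-12) + (-11)·(-17) = 343
290·t² − 686·t + 369 = 0  ⇒  m = 343² − 290·369 = 10639
m = 10639 > 0,  v_rel·d = 343 > 0  ⇒  inside

inside=yes margin=10639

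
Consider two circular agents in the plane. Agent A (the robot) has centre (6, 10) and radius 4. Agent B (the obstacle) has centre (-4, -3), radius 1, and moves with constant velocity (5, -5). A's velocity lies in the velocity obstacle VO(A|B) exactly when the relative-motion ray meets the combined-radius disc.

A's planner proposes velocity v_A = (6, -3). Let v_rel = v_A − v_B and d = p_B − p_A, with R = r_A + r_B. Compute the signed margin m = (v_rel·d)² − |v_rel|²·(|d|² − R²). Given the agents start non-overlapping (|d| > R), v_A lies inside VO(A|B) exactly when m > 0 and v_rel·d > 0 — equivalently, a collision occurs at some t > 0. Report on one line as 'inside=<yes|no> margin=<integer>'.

d = (-10, -13),  |d|² = 269;  R = 4+1 = 5,  c = 269−5² = 244
v_rel = (1, 2),  |v_rel|² = 5;  v_rel·d = (1)·(-10) + (2)·(-13) = -36
5·t² + 72·t + 244 = 0  ⇒  m = (-36)² − 5·244 = 76
m = 76 > 0,  v_rel·d = -36 < 0  ⇒  outside

inside=no margin=76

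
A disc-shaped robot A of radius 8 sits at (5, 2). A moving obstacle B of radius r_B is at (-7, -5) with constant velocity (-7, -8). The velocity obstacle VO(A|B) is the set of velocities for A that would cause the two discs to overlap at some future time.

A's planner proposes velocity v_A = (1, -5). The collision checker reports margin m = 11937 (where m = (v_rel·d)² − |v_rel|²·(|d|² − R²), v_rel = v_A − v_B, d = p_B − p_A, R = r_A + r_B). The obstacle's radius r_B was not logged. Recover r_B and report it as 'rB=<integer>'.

m = 11937
d = (-12, -7);  v_rel = (8, 3),  |v_rel|² = 73
v_rel×d = (8)·(-7) − (3)·(-12) = -20
since m = R²·73 − (-20)²:  R² = (400 + 11937) / 73 = 169
R = √169 = 13  ⇒  r_B = 13 − 8 = 5

rB=5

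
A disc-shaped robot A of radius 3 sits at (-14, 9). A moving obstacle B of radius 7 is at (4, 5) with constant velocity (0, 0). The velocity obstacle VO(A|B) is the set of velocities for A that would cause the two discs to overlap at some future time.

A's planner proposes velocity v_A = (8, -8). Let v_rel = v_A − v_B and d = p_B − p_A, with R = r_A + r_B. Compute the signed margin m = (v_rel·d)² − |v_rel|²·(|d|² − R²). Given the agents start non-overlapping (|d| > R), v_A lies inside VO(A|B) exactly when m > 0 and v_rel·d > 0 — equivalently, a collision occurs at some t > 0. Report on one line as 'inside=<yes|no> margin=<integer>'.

d = (18, -4),  |d|² = 340;  R = 3+7 = 10,  c = 340−10² = 240
v_rel = (8, -8),  |v_rel|² = 128;  v_rel·d = (8)·(18) + (-8)·(-4) = 176
128·t² − 352·t + 240 = 0  ⇒  m = 176² − 128·240 = 256
m = 256 > 0,  v_rel·d = 176 > 0  ⇒  inside

inside=yes margin=256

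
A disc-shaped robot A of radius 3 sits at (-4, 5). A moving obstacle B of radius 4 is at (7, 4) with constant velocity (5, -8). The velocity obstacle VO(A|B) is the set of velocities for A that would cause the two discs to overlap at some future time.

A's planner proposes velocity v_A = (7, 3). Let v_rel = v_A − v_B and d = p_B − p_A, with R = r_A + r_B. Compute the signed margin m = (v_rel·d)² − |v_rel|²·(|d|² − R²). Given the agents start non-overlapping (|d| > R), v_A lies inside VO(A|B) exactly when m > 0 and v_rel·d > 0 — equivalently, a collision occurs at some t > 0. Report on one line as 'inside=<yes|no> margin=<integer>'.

d = (11, -1),  |d|² = 122;  R = 3+4 = 7,  c = 122−7² = 73
v_rel = (2, 11),  |v_rel|² = 125;  v_rel·d = (2)·(11) + (11)·(-1) = 11
125·t² − 22·t + 73 = 0  ⇒  m = 11² − 125·73 = -9004
m = -9004 < 0,  v_rel·d = 11 > 0  ⇒  outside

inside=no margin=-9004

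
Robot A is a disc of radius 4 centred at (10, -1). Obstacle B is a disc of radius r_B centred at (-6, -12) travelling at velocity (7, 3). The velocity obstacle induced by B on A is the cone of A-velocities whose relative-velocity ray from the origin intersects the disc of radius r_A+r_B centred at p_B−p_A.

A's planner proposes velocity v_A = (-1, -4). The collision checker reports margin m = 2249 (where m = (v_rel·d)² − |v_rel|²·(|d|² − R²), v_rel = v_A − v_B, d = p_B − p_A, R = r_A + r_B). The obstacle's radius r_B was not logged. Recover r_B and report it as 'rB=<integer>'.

m = 2249
d = (-16, -11);  v_rel = (-8, -7),  |v_rel|² = 113
v_rel×d = (-8)·(-11) − (-7)·(-16) = -24
since m = R²·113 − (-24)²:  R² = (576 + 2249) / 113 = 25
R = √25 = 5  ⇒  r_B = 5 − 4 = 1

rB=1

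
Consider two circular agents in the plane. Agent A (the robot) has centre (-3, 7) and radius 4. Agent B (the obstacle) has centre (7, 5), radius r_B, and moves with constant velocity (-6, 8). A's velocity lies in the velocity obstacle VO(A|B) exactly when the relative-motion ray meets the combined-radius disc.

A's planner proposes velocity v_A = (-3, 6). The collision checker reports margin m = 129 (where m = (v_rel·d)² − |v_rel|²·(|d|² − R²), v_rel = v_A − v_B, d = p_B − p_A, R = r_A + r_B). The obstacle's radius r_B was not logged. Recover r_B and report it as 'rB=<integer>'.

m = 129
d = (10, -2);  v_rel = (3, -2),  |v_rel|² = 13
v_rel×d = (3)·(-2) − (-2)·(10) = 14
since m = R²·13 − 14²:  R² = (196 + 129) / 13 = 25
R = √25 = 5  ⇒  r_B = 5 − 4 = 1

rB=1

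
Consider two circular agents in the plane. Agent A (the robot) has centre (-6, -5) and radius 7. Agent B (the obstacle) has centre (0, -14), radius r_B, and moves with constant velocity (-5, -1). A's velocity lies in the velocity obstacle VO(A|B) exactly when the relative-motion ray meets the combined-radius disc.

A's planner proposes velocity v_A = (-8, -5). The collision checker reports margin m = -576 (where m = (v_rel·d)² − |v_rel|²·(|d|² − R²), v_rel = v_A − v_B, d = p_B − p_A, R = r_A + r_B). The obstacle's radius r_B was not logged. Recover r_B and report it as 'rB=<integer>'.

m = -576
d = (6, -9);  v_rel = (-3, -4),  |v_rel|² = 25
v_rel×d = (-3)·(-9) − (-4)·(6) = 51
since m = R²·25 − 51²:  R² = (2601 + -576) / 25 = 81
R = √81 = 9  ⇒  r_B = 9 − 7 = 2

rB=2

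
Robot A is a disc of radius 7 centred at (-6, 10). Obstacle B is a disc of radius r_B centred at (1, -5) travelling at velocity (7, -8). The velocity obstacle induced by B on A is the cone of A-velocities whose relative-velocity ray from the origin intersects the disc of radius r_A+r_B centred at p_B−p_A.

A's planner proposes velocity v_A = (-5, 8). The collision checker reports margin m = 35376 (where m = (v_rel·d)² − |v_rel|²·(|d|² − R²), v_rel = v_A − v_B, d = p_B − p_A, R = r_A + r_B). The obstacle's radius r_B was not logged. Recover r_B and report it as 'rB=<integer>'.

m = 35376
d = (7, -15);  v_rel = (-12, 16),  |v_rel|² = 400
v_rel×d = (-12)·(-15) − (16)·(7) = 68
since m = R²·400 − 68²:  R² = (4624 + 35376) / 400 = 100
R = √100 = 10  ⇒  r_B = 10 − 7 = 3

rB=3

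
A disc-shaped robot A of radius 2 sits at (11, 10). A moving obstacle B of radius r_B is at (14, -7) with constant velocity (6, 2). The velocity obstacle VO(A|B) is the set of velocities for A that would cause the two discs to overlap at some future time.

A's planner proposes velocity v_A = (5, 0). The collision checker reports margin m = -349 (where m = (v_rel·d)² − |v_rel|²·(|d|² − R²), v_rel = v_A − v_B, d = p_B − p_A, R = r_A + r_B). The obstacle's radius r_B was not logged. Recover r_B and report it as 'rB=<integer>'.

m = -349
d = (3, -17);  v_rel = (-1, -2),  |v_rel|² = 5
v_rel×d = (-1)·(-17) − (-2)·(3) = 23
since m = R²·5 − 23²:  R² = (529 + -349) / 5 = 36
R = √36 = 6  ⇒  r_B = 6 − 2 = 4

rB=4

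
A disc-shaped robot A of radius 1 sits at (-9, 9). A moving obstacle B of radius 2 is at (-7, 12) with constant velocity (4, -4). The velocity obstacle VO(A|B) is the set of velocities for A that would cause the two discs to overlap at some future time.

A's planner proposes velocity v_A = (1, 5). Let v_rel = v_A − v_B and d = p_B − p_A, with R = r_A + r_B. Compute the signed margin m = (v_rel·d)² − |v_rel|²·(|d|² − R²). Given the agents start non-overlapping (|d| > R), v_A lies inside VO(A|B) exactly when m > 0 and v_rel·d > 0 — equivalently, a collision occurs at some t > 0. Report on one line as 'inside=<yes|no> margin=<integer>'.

d = (2, 3),  |d|² = 13;  R = 1+2 = 3,  c = 13−3² = 4
v_rel = (-3, 9),  |v_rel|² = 90;  v_rel·d = (-3)·(2) + (9)·(3) = 21
90·t² − 42·t + 4 = 0  ⇒  m = 21² − 90·4 = 81
m = 81 > 0,  v_rel·d = 21 > 0  ⇒  inside

inside=yes margin=81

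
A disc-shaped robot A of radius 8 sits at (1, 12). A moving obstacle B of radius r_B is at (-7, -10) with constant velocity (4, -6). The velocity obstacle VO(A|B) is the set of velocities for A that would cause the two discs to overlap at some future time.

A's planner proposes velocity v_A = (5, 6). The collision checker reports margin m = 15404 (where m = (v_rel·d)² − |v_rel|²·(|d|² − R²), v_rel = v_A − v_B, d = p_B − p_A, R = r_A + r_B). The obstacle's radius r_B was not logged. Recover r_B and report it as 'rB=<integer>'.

m = 15404
d = (-8, -22);  v_rel = (1, 12),  |v_rel|² = 145
v_rel×d = (1)·(-22) − (12)·(-8) = 74
since m = R²·145 − 74²:  R² = (5476 + 15404) / 145 = 144
R = √144 = 12  ⇒  r_B = 12 − 8 = 4

rB=4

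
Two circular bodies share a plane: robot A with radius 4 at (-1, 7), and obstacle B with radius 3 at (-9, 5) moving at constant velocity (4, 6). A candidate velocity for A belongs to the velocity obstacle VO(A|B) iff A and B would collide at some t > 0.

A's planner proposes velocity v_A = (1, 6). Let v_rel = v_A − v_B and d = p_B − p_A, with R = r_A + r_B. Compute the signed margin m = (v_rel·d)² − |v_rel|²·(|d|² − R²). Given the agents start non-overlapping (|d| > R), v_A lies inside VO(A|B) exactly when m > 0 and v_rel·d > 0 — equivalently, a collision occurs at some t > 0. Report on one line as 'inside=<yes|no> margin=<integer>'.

d = (-8, -2),  |d|² = 68;  R = 4+3 = 7,  c = 68−7² = 19
v_rel = (-3, 0),  |v_rel|² = 9;  v_rel·d = (-3)·(-8) + (0)·(-2) = 24
9·t² − 48·t + 19 = 0  ⇒  m = 24² − 9·19 = 405
m = 405 > 0,  v_rel·d = 24 > 0  ⇒  inside

inside=yes margin=405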